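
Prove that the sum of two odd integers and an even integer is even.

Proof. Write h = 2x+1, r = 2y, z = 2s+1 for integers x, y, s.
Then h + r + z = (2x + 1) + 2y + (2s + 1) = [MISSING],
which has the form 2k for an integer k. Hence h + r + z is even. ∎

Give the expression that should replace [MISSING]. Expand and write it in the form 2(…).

Expanding: (2x + 1) + 2y + (2s + 1) = 2s + 2x + 2y + 2.
Every term is even; pulling out the factor of 2 gives 2(s + x + y + 1).

2(s + x + y + 1)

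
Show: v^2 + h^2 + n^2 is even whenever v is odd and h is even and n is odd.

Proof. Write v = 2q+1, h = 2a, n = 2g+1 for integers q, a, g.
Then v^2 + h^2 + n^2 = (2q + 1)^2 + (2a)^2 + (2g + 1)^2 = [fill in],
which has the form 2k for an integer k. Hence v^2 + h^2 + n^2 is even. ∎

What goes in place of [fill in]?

2(2a^2 + 2g^2 + 2g + 2q^2 + 2q + 1)

Expanding: (2q + 1)^2 + (2a)^2 + (2g + 1)^2 = 4a^2 + 4g^2 + 4g + 4q^2 + 4q + 2.
Every term is even; pulling out the factor of 2 gives 2(2a^2 + 2g^2 + 2g + 2q^2 + 2q + 1).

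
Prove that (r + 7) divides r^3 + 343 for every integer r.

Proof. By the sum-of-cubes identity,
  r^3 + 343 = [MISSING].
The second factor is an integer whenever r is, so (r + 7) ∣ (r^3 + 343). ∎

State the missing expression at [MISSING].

(r + 7)(r^2 - 7r + 49)

a^3 + b^3 = (a + b)(a^2 - ab + b^2). With a = r, b = 7:
r^3 + 343 = (r + 7)(r^2 - 7r + 49).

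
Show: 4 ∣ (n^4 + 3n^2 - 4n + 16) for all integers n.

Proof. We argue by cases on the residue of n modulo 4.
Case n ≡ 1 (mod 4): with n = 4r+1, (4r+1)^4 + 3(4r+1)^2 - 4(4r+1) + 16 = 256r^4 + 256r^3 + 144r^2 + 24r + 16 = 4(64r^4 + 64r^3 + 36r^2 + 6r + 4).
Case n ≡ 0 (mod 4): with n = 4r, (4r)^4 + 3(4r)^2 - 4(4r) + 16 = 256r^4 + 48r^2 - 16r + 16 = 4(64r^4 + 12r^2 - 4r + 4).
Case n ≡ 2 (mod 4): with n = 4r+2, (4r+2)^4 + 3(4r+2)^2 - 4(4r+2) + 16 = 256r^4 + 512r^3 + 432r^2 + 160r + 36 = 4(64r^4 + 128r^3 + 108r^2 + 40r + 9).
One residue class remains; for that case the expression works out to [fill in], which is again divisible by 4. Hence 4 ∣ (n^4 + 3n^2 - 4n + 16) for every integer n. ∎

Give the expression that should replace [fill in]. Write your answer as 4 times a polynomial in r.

4(64r^4 + 192r^3 + 228r^2 + 122r + 28)

Only n ≡ 3 (mod 4) is unaccounted for. Put n = 4r+3:
(4r+3)^4 + 3(4r+3)^2 - 4(4r+3) + 16 expands to 256r^4 + 768r^3 + 912r^2 + 488r + 112,
and factoring out 4 leaves 4(64r^4 + 192r^3 + 228r^2 + 122r + 28).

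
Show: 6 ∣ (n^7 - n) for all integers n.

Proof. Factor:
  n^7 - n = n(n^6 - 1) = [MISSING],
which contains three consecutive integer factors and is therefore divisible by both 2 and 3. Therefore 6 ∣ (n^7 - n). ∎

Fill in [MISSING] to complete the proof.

n^6 - 1 = (n^2 - 1)(n^4 + n^2 + 1), and n^2 - 1 = (n-1)(n+1).
So n(n^6 - 1) = (n - 1)n(n + 1)(n^4 + n^2 + 1).

(n - 1)n(n + 1)(n^4 + n^2 + 1)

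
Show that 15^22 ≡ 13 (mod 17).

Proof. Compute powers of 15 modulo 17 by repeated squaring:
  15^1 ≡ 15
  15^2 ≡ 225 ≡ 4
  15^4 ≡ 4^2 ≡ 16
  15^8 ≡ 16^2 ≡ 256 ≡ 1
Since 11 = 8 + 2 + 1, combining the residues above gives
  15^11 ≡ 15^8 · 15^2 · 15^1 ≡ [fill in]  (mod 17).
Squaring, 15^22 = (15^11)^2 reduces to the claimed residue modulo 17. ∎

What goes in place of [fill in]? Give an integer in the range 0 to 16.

9

15^8 · 15^2 · 15^1 ≡ 1 · 4 · 15 = 60.
60 mod 17 = 9, so 15^11 ≡ 9 (mod 17).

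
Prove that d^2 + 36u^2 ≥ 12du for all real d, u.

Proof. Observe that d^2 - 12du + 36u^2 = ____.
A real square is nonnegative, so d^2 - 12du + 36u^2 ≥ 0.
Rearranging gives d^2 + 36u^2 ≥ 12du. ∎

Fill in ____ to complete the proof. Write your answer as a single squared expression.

d^2 - 12du + 36u^2 is a perfect-square trinomial: the outer terms are (d)^2 and (6u)^2, and the cross term is -2·d·6u.
So d^2 - 12du + 36u^2 = (d - 6u)^2 ≥ 0.

(d - 6u)^2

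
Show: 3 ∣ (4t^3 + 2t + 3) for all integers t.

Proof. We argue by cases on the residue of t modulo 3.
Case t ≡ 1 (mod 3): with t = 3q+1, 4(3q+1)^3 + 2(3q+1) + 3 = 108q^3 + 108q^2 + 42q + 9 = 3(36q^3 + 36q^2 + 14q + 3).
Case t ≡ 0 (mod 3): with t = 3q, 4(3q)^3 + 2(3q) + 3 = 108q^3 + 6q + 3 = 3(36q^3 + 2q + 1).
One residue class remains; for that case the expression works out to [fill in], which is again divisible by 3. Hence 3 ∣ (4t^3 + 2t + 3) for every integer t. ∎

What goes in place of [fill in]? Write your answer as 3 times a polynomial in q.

3(36q^3 + 72q^2 + 50q + 13)

The residues treated are {1, 0}, so the missing case is t ≡ 2 (mod 3); write t = 3q+2.
Then 4(3q+2)^3 + 2(3q+2) + 3 = 108q^3 + 216q^2 + 150q + 39 = 3(36q^3 + 72q^2 + 50q + 13).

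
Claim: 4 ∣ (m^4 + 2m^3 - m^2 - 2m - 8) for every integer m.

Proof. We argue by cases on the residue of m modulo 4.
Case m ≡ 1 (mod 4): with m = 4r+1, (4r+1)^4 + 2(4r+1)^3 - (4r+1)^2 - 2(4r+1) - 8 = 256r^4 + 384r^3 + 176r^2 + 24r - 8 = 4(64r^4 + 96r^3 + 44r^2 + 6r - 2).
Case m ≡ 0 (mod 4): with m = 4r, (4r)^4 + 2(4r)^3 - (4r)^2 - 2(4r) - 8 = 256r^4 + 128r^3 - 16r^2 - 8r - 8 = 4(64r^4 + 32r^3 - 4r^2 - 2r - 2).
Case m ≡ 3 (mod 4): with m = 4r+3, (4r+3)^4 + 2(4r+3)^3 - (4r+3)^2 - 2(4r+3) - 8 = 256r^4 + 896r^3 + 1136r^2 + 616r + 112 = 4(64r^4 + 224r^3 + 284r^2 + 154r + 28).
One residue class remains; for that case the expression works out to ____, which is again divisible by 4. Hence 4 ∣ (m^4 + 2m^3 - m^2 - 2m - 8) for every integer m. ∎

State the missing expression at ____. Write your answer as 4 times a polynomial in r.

4(64r^4 + 160r^3 + 140r^2 + 50r + 4)

Only m ≡ 2 (mod 4) is unaccounted for. Put m = 4r+2:
(4r+2)^4 + 2(4r+2)^3 - (4r+2)^2 - 2(4r+2) - 8 expands to 256r^4 + 640r^3 + 560r^2 + 200r + 16,
and factoring out 4 leaves 4(64r^4 + 160r^3 + 140r^2 + 50r + 4).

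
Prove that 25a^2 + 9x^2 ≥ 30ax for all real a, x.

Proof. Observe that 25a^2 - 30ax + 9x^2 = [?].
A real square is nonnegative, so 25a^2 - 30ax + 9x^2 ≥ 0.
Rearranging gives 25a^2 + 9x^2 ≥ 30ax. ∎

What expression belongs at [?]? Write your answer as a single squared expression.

(5a - 3x)^2

The leading and trailing coefficients are 5^2 and 3^2, and 30 = 2·5·3, so the trinomial is (5a - 3x)^2.
Hence 25a^2 - 30ax + 9x^2 ≥ 0.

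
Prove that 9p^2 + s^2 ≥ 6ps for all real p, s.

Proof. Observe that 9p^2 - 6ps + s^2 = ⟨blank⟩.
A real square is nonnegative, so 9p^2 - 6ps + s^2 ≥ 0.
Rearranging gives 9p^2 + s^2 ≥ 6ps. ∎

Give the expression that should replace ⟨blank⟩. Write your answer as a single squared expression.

(3p - s)^2

9p^2 - 6ps + s^2 is a perfect-square trinomial: the outer terms are (3p)^2 and (s)^2, and the cross term is -2·3p·s.
So 9p^2 - 6ps + s^2 = (3p - s)^2 ≥ 0.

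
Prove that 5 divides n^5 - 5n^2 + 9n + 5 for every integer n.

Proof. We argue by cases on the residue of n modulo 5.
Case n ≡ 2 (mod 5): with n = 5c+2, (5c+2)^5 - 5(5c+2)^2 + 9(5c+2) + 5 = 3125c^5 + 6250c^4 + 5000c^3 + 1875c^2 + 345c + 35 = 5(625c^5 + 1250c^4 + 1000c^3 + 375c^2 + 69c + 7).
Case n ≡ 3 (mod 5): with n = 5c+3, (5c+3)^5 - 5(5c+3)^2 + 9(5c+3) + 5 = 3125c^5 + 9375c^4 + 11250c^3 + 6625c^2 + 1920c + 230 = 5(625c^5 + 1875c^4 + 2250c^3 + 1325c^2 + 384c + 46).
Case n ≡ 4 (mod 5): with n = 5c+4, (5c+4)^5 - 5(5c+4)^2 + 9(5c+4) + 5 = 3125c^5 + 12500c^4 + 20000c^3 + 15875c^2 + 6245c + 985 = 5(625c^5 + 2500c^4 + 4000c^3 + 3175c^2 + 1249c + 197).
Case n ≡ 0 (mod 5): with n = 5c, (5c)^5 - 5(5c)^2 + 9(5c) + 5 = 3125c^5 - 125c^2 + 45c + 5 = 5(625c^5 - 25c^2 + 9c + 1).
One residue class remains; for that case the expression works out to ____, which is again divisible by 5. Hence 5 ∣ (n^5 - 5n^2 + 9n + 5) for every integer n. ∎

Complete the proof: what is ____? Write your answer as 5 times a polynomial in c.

5(625c^5 + 625c^4 + 250c^3 + 25c^2 + 4c + 2)

The residues treated are {2, 3, 4, 0}, so the missing case is n ≡ 1 (mod 5); write n = 5c+1.
Then (5c+1)^5 - 5(5c+1)^2 + 9(5c+1) + 5 = 3125c^5 + 3125c^4 + 1250c^3 + 125c^2 + 20c + 10 = 5(625c^5 + 625c^4 + 250c^3 + 25c^2 + 4c + 2).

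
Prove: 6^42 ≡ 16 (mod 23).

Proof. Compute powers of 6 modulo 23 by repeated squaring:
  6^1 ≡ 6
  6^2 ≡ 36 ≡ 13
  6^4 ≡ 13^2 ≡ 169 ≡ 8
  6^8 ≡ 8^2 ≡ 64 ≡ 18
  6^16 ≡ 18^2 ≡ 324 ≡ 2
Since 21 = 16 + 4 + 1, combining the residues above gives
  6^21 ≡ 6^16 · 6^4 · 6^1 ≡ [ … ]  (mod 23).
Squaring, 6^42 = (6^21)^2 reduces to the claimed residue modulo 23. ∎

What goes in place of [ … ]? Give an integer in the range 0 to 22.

6^16 · 6^4 · 6^1 ≡ 2 · 8 · 6 = 96.
96 mod 23 = 4, so 6^21 ≡ 4 (mod 23).

4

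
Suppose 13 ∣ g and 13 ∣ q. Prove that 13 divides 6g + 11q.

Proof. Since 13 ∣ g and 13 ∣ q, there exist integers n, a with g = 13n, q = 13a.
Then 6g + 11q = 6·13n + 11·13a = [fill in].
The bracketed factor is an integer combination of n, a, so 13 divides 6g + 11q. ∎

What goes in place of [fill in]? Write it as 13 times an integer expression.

Each term has a factor of 13: 6·13n + 11·13a = 13·(11a + 6n).
Since 11a + 6n is an integer, 13 ∣ (6g + 11q).

13(11a + 6n)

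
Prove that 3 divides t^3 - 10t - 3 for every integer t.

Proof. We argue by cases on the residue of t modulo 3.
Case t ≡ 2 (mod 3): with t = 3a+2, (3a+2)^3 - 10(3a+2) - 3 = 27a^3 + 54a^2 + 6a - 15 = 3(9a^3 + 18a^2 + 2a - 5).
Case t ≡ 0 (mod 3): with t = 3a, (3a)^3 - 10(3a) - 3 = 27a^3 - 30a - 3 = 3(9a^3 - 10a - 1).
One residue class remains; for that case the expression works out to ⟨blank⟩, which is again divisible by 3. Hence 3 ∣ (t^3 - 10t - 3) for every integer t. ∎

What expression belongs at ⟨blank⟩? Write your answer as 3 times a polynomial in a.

Only t ≡ 1 (mod 3) is unaccounted for. Put t = 3a+1:
(3a+1)^3 - 10(3a+1) - 3 expands to 27a^3 + 27a^2 - 21a - 12,
and factoring out 3 leaves 3(9a^3 + 9a^2 - 7a - 4).

3(9a^3 + 9a^2 - 7a - 4)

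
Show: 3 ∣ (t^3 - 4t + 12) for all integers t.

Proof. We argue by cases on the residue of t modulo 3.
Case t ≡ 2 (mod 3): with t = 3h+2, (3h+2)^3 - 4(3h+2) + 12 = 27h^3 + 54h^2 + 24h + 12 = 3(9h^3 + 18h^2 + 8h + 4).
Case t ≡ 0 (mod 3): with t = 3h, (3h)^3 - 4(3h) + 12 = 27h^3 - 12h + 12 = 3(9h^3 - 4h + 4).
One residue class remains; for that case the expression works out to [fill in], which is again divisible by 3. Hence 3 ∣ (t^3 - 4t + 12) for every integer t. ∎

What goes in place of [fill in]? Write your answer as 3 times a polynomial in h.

3(9h^3 + 9h^2 - h + 3)

Only t ≡ 1 (mod 3) is unaccounted for. Put t = 3h+1:
(3h+1)^3 - 4(3h+1) + 12 expands to 27h^3 + 27h^2 - 3h + 9,
and factoring out 3 leaves 3(9h^3 + 9h^2 - h + 3).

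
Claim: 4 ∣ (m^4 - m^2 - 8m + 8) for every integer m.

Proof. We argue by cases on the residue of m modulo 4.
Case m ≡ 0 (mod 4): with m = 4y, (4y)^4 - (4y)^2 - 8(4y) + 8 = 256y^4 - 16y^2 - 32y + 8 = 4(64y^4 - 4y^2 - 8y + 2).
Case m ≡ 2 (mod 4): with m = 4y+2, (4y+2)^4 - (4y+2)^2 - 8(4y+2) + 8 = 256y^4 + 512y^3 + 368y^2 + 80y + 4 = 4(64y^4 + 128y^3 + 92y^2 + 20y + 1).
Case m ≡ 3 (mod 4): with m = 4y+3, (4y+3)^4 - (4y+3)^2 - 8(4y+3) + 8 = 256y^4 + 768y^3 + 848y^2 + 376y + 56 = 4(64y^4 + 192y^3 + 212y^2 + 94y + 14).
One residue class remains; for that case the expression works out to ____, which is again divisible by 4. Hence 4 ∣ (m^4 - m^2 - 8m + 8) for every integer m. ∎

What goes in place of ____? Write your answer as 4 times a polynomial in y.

4(64y^4 + 64y^3 + 20y^2 - 6y)

The residues treated are {0, 2, 3}, so the missing case is m ≡ 1 (mod 4); write m = 4y+1.
Then (4y+1)^4 - (4y+1)^2 - 8(4y+1) + 8 = 256y^4 + 256y^3 + 80y^2 - 24y = 4(64y^4 + 64y^3 + 20y^2 - 6y).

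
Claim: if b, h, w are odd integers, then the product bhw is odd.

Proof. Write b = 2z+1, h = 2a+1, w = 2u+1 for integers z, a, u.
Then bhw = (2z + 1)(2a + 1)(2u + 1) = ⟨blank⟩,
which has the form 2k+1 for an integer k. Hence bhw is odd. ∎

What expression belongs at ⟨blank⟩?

2(4auz + 2au + 2az + a + 2uz + u + z) + 1

Expanding: (2z + 1)(2a + 1)(2u + 1) = 8auz + 4au + 4az + 2a + 4uz + 2u + 2z + 1.
Every term except the constant is even, so this is 2(4auz + 2au + 2az + a + 2uz + u + z) + 1,
and 4auz + 2au + 2az + a + 2uz + u + z ∈ ℤ gives the required form.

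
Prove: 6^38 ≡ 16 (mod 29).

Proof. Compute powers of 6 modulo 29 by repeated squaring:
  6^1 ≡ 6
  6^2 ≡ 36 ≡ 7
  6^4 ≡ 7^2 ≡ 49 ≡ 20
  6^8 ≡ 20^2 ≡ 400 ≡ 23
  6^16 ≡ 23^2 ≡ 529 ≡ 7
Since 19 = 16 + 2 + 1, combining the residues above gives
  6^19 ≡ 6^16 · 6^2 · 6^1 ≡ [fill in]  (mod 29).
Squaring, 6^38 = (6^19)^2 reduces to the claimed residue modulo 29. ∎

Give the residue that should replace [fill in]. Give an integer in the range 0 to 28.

Multiply the listed residues: 7 · 7 · 6 = 49 → 294.
Reducing modulo 29: 294 = 10·29 + 4, so 6^19 ≡ 4.

4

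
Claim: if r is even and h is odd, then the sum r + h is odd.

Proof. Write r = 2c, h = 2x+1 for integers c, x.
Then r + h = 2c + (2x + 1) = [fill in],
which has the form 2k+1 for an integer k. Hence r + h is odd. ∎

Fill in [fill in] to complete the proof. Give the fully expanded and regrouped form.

Expanding: 2c + (2x + 1) = 2c + 2x + 1.
Every term except the constant is even, so this is 2(c + x) + 1,
and c + x ∈ ℤ gives the required form.

2(c + x) + 1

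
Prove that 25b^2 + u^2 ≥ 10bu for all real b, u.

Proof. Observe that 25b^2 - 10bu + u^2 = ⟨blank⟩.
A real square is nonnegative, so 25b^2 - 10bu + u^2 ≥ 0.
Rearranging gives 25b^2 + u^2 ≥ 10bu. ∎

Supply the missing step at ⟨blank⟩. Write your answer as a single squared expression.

The leading and trailing coefficients are 5^2 and 1^2, and 10 = 2·5·1, so the trinomial is (5b - u)^2.
Hence 25b^2 - 10bu + u^2 ≥ 0.

(5b - u)^2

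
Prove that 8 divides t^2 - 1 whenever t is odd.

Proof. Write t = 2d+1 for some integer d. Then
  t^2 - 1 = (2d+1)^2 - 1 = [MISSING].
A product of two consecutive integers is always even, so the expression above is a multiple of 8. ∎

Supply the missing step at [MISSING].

(2d+1)^2 - 1 = 4d^2 + 4d + 1 - 1 = 4d^2 + 4d = 4d(d+1).
Since d and d+1 are consecutive, d(d+1) is even, and 4·(even) is a multiple of 8.

4d(d + 1)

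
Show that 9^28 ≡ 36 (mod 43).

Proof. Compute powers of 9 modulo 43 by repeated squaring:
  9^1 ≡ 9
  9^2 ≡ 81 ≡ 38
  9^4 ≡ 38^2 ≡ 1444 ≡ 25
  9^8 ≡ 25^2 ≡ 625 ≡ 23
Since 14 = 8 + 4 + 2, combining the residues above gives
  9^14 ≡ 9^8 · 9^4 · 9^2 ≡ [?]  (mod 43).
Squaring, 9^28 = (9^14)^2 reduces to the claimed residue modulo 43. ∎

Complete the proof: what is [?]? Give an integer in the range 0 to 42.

6

Multiply the listed residues: 23 · 25 · 38 = 575 → 21850.
Reducing modulo 43: 21850 = 508·43 + 6, so 9^14 ≡ 6.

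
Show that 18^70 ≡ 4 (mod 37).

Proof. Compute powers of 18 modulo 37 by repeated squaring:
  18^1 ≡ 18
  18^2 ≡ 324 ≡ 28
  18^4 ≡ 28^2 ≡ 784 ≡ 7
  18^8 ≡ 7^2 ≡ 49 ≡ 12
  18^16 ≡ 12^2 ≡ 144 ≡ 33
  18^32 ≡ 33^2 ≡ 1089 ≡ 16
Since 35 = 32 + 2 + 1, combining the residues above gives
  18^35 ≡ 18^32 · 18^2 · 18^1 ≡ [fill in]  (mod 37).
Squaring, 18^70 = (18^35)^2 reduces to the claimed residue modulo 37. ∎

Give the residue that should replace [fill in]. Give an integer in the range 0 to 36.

Multiply the listed residues: 16 · 28 · 18 = 448 → 8064.
Reducing modulo 37: 8064 = 217·37 + 35, so 18^35 ≡ 35.

35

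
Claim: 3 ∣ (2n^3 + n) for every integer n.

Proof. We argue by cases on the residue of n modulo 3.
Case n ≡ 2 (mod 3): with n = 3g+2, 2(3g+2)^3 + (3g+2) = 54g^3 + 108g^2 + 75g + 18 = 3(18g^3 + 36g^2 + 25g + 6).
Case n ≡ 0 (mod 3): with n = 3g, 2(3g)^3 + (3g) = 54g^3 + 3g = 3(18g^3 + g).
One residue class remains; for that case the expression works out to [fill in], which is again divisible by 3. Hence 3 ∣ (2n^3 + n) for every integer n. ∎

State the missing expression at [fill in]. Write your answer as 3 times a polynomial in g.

3(18g^3 + 18g^2 + 7g + 1)

The residues treated are {2, 0}, so the missing case is n ≡ 1 (mod 3); write n = 3g+1.
Then 2(3g+1)^3 + (3g+1) = 54g^3 + 54g^2 + 21g + 3 = 3(18g^3 + 18g^2 + 7g + 1).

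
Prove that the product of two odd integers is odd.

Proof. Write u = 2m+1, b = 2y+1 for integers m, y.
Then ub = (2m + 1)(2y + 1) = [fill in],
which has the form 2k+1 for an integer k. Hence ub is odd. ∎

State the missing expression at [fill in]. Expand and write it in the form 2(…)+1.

(2m + 1)(2y + 1) = 4my + 2m + 2y + 1
= 2(2my + m + y) + 1.
Since 2my + m + y is an integer, the product is of the form 2k+1 for an integer k.

2(2my + m + y) + 1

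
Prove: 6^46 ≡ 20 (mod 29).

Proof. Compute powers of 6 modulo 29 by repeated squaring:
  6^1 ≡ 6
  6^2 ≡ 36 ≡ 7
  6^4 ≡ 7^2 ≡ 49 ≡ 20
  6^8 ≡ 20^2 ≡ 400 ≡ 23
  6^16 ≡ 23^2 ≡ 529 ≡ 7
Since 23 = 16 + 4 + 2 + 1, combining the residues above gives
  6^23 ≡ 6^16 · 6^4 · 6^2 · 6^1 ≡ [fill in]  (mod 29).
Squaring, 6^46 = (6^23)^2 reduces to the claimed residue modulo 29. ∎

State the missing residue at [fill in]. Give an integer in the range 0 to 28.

6^16 · 6^4 · 6^2 · 6^1 ≡ 7 · 20 · 7 · 6 = 5880.
5880 mod 29 = 22, so 6^23 ≡ 22 (mod 29).

22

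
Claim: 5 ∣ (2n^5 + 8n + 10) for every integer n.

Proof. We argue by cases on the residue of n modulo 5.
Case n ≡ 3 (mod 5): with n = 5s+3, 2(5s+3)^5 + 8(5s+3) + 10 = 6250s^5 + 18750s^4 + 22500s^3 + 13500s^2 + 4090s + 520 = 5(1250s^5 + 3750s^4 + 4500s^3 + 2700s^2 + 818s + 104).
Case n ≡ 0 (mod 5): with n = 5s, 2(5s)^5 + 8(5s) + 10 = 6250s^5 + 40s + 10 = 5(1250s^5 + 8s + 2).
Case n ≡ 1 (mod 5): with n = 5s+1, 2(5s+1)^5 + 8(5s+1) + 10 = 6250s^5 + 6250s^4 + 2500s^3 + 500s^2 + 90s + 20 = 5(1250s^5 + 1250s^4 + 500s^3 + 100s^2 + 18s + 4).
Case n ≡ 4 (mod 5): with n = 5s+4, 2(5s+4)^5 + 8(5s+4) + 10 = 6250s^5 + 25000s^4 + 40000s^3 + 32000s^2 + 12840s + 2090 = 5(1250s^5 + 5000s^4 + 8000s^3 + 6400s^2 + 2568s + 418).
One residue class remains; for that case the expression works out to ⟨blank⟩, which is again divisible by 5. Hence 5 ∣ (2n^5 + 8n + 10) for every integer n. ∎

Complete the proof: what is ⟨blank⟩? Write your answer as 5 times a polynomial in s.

5(1250s^5 + 2500s^4 + 2000s^3 + 800s^2 + 168s + 18)

Only n ≡ 2 (mod 5) is unaccounted for. Put n = 5s+2:
2(5s+2)^5 + 8(5s+2) + 10 expands to 6250s^5 + 12500s^4 + 10000s^3 + 4000s^2 + 840s + 90,
and factoring out 5 leaves 5(1250s^5 + 2500s^4 + 2000s^3 + 800s^2 + 168s + 18).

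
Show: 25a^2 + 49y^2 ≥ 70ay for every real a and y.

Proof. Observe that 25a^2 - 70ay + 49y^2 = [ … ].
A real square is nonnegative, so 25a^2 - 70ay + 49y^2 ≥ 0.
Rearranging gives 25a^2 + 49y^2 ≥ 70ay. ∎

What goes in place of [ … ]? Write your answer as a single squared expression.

25a^2 - 70ay + 49y^2 is a perfect-square trinomial: the outer terms are (5a)^2 and (7y)^2, and the cross term is -2·5a·7y.
So 25a^2 - 70ay + 49y^2 = (5a - 7y)^2 ≥ 0.

(5a - 7y)^2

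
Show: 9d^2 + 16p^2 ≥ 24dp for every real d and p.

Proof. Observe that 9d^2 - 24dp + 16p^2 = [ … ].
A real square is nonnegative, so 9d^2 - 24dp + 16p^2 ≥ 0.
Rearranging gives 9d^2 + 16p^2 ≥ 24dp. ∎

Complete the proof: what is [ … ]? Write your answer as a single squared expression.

The leading and trailing coefficients are 3^2 and 4^2, and 24 = 2·3·4, so the trinomial is (3d - 4p)^2.
Hence 9d^2 - 24dp + 16p^2 ≥ 0.

(3d - 4p)^2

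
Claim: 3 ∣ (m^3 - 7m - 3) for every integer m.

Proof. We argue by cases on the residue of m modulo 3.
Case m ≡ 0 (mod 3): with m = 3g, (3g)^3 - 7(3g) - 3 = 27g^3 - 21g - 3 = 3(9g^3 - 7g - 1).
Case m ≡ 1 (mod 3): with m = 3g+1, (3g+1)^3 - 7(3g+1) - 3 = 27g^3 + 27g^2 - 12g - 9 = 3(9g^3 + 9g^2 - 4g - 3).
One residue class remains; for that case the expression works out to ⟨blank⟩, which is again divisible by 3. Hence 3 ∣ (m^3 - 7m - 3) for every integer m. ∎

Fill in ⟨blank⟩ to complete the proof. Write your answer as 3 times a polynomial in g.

3(9g^3 + 18g^2 + 5g - 3)

Only m ≡ 2 (mod 3) is unaccounted for. Put m = 3g+2:
(3g+2)^3 - 7(3g+2) - 3 expands to 27g^3 + 54g^2 + 15g - 9,
and factoring out 3 leaves 3(9g^3 + 18g^2 + 5g - 3).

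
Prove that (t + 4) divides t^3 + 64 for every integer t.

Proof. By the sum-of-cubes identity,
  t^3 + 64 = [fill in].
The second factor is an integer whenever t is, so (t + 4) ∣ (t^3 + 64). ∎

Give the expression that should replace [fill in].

a^3 + b^3 = (a + b)(a^2 - ab + b^2). With a = t, b = 4:
t^3 + 64 = (t + 4)(t^2 - 4t + 16).

(t + 4)(t^2 - 4t + 16)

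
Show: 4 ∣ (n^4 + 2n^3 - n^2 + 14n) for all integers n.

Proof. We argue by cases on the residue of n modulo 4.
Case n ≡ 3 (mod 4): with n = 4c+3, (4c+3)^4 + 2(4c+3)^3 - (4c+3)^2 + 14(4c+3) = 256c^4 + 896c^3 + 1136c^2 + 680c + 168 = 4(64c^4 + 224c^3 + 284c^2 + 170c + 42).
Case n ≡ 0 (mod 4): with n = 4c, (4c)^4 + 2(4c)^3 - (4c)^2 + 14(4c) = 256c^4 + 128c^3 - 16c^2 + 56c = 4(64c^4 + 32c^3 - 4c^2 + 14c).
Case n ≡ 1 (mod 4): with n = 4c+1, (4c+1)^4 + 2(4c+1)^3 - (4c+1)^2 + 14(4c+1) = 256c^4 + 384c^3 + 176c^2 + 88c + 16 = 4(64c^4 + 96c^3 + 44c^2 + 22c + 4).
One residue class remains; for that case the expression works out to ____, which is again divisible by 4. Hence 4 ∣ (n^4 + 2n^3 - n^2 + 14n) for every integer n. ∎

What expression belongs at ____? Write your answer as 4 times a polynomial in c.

4(64c^4 + 160c^3 + 140c^2 + 66c + 14)

Only n ≡ 2 (mod 4) is unaccounted for. Put n = 4c+2:
(4c+2)^4 + 2(4c+2)^3 - (4c+2)^2 + 14(4c+2) expands to 256c^4 + 640c^3 + 560c^2 + 264c + 56,
and factoring out 4 leaves 4(64c^4 + 160c^3 + 140c^2 + 66c + 14).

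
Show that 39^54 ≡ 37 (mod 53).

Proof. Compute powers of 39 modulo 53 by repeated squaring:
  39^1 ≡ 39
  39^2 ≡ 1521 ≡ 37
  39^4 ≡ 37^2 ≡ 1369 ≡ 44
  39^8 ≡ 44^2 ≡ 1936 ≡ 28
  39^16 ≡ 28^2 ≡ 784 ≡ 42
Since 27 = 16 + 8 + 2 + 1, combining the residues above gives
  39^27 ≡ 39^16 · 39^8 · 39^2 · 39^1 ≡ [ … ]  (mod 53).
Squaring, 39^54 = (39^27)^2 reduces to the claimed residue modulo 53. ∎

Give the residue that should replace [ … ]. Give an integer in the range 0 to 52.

39^16 · 39^8 · 39^2 · 39^1 ≡ 42 · 28 · 37 · 39 = 1696968.
1696968 mod 53 = 14, so 39^27 ≡ 14 (mod 53).

14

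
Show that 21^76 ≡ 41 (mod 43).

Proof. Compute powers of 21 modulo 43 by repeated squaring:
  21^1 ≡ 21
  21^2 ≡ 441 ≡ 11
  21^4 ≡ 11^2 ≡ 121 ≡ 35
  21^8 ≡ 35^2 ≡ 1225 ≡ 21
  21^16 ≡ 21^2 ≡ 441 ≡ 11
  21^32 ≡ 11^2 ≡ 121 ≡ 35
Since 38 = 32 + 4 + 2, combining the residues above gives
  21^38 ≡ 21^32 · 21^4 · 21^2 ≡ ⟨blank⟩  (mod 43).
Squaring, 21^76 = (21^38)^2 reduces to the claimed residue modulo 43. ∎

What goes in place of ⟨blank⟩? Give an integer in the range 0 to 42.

16

Multiply the listed residues: 35 · 35 · 11 = 1225 → 13475.
Reducing modulo 43: 13475 = 313·43 + 16, so 21^38 ≡ 16.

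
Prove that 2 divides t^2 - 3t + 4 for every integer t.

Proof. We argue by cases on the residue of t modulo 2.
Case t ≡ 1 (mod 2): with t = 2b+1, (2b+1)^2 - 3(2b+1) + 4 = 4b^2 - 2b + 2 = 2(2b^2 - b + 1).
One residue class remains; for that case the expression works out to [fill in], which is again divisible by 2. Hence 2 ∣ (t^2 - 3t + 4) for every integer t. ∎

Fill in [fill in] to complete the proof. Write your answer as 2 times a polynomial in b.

2(2b^2 - 3b + 2)

Only t ≡ 0 (mod 2) is unaccounted for. Put t = 2b:
(2b)^2 - 3(2b) + 4 expands to 4b^2 - 6b + 4,
and factoring out 2 leaves 2(2b^2 - 3b + 2).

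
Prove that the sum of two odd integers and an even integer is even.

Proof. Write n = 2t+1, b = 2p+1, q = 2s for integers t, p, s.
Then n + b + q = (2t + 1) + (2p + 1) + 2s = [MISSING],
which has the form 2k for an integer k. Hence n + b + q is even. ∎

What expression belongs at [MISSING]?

Expanding: (2t + 1) + (2p + 1) + 2s = 2p + 2s + 2t + 2.
Every term is even; pulling out the factor of 2 gives 2(p + s + t + 1).

2(p + s + t + 1)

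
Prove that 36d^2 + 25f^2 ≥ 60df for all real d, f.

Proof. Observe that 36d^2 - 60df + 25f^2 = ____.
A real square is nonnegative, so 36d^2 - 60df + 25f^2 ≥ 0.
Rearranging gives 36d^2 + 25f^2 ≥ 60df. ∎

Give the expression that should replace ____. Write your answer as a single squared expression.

(6d - 5f)^2

The leading and trailing coefficients are 6^2 and 5^2, and 60 = 2·6·5, so the trinomial is (6d - 5f)^2.
Hence 36d^2 - 60df + 25f^2 ≥ 0.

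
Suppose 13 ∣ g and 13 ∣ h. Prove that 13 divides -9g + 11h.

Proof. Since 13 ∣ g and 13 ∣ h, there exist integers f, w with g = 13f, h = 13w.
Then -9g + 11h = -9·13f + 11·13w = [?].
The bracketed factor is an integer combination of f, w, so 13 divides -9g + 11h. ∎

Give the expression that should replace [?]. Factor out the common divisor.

13(-9f + 11w)

Pull the common 13 out of every term: -9·13f + 11·13w = 13(-9f + 11w).
-9f + 11w is an integer, which exhibits the divisibility.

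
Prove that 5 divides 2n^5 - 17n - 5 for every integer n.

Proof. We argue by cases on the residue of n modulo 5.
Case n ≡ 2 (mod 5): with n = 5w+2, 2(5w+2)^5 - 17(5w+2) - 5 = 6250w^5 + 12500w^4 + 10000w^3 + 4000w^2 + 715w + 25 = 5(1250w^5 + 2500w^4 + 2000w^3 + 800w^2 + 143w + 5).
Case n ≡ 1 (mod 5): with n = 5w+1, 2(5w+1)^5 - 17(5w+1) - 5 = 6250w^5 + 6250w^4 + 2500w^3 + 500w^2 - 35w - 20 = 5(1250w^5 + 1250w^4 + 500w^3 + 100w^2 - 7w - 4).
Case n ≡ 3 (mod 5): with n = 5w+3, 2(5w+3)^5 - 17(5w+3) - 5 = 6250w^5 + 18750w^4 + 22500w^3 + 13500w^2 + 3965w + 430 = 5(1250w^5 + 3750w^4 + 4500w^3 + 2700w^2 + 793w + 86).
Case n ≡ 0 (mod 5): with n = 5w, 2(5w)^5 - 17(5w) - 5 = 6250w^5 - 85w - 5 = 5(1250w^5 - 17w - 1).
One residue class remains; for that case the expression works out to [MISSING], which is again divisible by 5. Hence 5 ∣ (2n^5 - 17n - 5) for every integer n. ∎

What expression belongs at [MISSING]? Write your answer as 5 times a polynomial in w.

5(1250w^5 + 5000w^4 + 8000w^3 + 6400w^2 + 2543w + 395)

The residues treated are {2, 1, 3, 0}, so the missing case is n ≡ 4 (mod 5); write n = 5w+4.
Then 2(5w+4)^5 - 17(5w+4) - 5 = 6250w^5 + 25000w^4 + 40000w^3 + 32000w^2 + 12715w + 1975 = 5(1250w^5 + 5000w^4 + 8000w^3 + 6400w^2 + 2543w + 395).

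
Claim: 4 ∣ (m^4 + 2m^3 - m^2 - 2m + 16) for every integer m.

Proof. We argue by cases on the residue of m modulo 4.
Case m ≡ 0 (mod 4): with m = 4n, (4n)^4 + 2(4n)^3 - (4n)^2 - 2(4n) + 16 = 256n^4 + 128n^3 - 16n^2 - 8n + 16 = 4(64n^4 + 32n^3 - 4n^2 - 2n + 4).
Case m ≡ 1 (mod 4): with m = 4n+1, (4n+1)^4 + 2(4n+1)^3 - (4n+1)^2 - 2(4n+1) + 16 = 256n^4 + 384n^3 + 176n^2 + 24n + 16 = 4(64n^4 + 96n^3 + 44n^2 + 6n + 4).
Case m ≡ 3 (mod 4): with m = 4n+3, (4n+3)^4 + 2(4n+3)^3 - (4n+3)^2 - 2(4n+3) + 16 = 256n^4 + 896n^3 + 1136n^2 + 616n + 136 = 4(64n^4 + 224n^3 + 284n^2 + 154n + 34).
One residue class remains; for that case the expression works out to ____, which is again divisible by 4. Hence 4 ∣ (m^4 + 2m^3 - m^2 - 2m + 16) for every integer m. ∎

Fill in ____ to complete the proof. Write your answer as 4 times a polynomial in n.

Only m ≡ 2 (mod 4) is unaccounted for. Put m = 4n+2:
(4n+2)^4 + 2(4n+2)^3 - (4n+2)^2 - 2(4n+2) + 16 expands to 256n^4 + 640n^3 + 560n^2 + 200n + 40,
and factoring out 4 leaves 4(64n^4 + 160n^3 + 140n^2 + 50n + 10).

4(64n^4 + 160n^3 + 140n^2 + 50n + 10)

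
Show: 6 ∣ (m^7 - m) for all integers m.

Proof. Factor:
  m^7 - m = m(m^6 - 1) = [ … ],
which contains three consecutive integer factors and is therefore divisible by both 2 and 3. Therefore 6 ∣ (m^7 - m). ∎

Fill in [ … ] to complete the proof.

(m - 1)m(m + 1)(m^4 + m^2 + 1)

m^6 - 1 = (m^2 - 1)(m^4 + m^2 + 1), and m^2 - 1 = (m-1)(m+1).
So m(m^6 - 1) = (m - 1)m(m + 1)(m^4 + m^2 + 1).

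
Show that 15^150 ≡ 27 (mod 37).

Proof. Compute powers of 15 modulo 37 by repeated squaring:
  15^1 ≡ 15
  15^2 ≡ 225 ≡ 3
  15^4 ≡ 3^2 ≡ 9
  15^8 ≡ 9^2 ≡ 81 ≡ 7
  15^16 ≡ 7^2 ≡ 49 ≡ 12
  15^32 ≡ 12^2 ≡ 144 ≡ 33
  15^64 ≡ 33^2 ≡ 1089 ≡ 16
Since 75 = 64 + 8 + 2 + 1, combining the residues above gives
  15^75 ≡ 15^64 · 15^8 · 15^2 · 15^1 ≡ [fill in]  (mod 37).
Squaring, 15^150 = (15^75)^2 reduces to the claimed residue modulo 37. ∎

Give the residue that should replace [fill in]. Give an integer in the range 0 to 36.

Multiply the listed residues: 16 · 7 · 3 · 15 = 112 → 336 → 5040.
Reducing modulo 37: 5040 = 136·37 + 8, so 15^75 ≡ 8.

8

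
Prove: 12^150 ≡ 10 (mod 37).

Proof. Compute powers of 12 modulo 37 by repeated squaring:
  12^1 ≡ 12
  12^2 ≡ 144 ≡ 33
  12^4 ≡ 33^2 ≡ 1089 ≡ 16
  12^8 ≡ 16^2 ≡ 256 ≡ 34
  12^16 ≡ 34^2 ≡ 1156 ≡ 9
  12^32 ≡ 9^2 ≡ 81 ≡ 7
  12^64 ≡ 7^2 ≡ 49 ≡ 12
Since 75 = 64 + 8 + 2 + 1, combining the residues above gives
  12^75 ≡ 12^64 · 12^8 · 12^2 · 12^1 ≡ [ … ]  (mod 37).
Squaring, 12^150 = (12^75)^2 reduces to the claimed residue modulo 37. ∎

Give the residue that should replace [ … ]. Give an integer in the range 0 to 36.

Multiply the listed residues: 12 · 34 · 33 · 12 = 408 → 13464 → 161568.
Reducing modulo 37: 161568 = 4366·37 + 26, so 12^75 ≡ 26.

26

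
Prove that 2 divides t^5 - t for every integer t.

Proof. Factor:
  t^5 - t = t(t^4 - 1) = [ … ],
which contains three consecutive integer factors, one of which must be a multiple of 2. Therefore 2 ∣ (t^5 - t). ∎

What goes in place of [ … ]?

t^4 - 1 = (t^2 - 1)(t^2 + 1), and t^2 - 1 = (t-1)(t+1).
So t(t^4 - 1) = (t - 1)t(t + 1)(t^2 + 1).

(t - 1)t(t + 1)(t^2 + 1)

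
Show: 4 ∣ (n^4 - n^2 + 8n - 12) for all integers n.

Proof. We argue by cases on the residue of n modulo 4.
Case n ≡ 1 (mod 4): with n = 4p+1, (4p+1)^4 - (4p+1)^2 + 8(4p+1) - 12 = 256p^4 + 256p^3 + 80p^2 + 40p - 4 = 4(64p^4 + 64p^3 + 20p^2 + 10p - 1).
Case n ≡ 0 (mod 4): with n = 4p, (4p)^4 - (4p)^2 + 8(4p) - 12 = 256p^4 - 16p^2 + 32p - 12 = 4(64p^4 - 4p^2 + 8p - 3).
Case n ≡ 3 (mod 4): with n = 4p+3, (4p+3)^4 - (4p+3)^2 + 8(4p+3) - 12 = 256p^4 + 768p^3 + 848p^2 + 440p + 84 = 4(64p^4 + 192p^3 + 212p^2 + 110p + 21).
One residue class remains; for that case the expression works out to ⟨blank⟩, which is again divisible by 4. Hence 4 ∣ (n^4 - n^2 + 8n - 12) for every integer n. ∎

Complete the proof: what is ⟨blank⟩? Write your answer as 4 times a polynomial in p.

4(64p^4 + 128p^3 + 92p^2 + 36p + 4)

Only n ≡ 2 (mod 4) is unaccounted for. Put n = 4p+2:
(4p+2)^4 - (4p+2)^2 + 8(4p+2) - 12 expands to 256p^4 + 512p^3 + 368p^2 + 144p + 16,
and factoring out 4 leaves 4(64p^4 + 128p^3 + 92p^2 + 36p + 4).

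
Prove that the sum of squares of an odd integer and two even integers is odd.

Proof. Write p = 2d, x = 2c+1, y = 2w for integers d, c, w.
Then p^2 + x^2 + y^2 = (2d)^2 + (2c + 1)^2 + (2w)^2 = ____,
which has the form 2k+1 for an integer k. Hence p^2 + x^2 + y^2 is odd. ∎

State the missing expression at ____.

(2d)^2 + (2c + 1)^2 + (2w)^2 = 4c^2 + 4c + 4d^2 + 4w^2 + 1
= 2(2c^2 + 2c + 2d^2 + 2w^2) + 1.
Since 2c^2 + 2c + 2d^2 + 2w^2 is an integer, the sum of squares is of the form 2k+1 for an integer k.

2(2c^2 + 2c + 2d^2 + 2w^2) + 1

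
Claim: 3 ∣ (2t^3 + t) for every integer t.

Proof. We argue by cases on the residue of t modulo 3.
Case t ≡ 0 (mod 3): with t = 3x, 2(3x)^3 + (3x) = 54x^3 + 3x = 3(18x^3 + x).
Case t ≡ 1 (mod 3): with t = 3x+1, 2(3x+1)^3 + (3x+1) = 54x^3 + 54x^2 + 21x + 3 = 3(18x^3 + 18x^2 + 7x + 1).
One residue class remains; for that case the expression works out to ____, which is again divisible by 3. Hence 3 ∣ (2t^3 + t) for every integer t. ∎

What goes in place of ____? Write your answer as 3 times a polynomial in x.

The residues treated are {0, 1}, so the missing case is t ≡ 2 (mod 3); write t = 3x+2.
Then 2(3x+2)^3 + (3x+2) = 54x^3 + 108x^2 + 75x + 18 = 3(18x^3 + 36x^2 + 25x + 6).

3(18x^3 + 36x^2 + 25x + 6)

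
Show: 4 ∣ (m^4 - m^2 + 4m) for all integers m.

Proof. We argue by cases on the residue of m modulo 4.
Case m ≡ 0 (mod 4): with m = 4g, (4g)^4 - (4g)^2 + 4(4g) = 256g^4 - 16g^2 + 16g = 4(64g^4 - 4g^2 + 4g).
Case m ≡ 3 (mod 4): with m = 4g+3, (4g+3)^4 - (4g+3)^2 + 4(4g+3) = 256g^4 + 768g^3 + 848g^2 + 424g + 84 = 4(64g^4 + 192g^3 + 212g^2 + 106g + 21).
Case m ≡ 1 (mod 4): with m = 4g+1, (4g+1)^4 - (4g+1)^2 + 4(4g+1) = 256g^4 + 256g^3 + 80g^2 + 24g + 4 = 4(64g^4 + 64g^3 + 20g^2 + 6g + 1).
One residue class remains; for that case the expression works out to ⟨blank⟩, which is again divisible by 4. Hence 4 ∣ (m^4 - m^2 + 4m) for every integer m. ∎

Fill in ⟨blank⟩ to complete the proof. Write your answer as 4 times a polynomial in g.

The residues treated are {0, 3, 1}, so the missing case is m ≡ 2 (mod 4); write m = 4g+2.
Then (4g+2)^4 - (4g+2)^2 + 4(4g+2) = 256g^4 + 512g^3 + 368g^2 + 128g + 20 = 4(64g^4 + 128g^3 + 92g^2 + 32g + 5).

4(64g^4 + 128g^3 + 92g^2 + 32g + 5)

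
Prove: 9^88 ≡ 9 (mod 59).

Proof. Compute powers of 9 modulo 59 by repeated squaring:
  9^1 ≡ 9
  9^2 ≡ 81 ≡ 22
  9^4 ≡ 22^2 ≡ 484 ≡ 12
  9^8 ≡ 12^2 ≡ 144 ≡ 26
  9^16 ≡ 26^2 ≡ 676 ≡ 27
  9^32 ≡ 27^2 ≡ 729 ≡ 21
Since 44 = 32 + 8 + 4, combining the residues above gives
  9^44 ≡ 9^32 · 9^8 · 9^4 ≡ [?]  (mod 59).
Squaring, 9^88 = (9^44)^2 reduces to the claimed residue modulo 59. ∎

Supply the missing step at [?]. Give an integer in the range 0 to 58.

3

Multiply the listed residues: 21 · 26 · 12 = 546 → 6552.
Reducing modulo 59: 6552 = 111·59 + 3, so 9^44 ≡ 3.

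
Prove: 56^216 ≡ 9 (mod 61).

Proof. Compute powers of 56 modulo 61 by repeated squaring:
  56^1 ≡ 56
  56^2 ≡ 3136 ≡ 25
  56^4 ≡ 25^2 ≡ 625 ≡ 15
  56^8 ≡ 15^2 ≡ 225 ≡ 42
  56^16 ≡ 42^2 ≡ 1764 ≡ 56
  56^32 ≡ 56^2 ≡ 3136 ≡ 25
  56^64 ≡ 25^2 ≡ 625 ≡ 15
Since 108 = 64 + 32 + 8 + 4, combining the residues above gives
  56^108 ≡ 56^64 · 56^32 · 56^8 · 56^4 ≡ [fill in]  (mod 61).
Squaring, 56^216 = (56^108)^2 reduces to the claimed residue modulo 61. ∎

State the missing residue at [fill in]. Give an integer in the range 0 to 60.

58

Multiply the listed residues: 15 · 25 · 42 · 15 = 375 → 15750 → 236250.
Reducing modulo 61: 236250 = 3872·61 + 58, so 56^108 ≡ 58.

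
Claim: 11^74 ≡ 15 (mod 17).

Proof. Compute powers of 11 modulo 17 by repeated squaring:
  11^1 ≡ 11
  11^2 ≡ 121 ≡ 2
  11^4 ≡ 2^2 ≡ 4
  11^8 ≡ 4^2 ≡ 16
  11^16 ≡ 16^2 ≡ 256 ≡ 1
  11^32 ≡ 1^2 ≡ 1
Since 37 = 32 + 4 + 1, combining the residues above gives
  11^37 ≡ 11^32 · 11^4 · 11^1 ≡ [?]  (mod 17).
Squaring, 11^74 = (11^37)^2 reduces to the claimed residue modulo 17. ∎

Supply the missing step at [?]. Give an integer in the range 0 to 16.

10

11^32 · 11^4 · 11^1 ≡ 1 · 4 · 11 = 44.
44 mod 17 = 10, so 11^37 ≡ 10 (mod 17).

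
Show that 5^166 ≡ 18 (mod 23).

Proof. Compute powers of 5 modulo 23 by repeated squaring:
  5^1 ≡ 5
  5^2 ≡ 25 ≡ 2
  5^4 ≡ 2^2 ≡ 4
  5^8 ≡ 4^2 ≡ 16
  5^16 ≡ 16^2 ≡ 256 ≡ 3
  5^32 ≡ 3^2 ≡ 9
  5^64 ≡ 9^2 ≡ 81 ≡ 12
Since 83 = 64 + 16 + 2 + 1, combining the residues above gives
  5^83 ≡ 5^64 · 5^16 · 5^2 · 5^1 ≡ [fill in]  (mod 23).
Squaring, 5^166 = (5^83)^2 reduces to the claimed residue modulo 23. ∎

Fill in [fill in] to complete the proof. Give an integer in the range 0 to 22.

Multiply the listed residues: 12 · 3 · 2 · 5 = 36 → 72 → 360.
Reducing modulo 23: 360 = 15·23 + 15, so 5^83 ≡ 15.

15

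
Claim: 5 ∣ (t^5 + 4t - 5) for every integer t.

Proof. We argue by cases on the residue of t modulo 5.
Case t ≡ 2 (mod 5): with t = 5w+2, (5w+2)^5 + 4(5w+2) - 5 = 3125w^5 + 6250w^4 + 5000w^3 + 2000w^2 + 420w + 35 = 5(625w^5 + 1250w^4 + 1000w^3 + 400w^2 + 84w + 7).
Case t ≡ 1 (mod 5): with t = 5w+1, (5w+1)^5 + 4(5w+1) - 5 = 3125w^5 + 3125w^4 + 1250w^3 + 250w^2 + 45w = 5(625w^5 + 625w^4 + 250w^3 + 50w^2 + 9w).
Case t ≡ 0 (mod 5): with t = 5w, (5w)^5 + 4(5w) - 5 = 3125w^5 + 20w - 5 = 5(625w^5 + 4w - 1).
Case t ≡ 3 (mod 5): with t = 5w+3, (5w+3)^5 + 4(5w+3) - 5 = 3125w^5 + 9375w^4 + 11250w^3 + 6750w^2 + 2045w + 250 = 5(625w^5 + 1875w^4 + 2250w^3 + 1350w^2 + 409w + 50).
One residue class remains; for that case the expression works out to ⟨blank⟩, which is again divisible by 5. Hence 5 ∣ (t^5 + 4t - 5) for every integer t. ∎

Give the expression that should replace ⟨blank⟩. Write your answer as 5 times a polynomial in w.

5(625w^5 + 2500w^4 + 4000w^3 + 3200w^2 + 1284w + 207)

The residues treated are {2, 1, 0, 3}, so the missing case is t ≡ 4 (mod 5); write t = 5w+4.
Then (5w+4)^5 + 4(5w+4) - 5 = 3125w^5 + 12500w^4 + 20000w^3 + 16000w^2 + 6420w + 1035 = 5(625w^5 + 2500w^4 + 4000w^3 + 3200w^2 + 1284w + 207).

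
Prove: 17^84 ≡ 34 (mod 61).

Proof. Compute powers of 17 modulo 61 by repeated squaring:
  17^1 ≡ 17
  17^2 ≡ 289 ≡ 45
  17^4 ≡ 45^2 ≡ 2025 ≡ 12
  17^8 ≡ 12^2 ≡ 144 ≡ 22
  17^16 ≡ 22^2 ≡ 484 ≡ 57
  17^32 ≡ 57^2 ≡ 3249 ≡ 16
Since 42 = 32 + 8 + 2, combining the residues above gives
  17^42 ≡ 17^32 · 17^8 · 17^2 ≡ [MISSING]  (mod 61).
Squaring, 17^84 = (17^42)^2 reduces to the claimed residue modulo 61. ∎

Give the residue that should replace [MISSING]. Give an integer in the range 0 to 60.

41

Multiply the listed residues: 16 · 22 · 45 = 352 → 15840.
Reducing modulo 61: 15840 = 259·61 + 41, so 17^42 ≡ 41.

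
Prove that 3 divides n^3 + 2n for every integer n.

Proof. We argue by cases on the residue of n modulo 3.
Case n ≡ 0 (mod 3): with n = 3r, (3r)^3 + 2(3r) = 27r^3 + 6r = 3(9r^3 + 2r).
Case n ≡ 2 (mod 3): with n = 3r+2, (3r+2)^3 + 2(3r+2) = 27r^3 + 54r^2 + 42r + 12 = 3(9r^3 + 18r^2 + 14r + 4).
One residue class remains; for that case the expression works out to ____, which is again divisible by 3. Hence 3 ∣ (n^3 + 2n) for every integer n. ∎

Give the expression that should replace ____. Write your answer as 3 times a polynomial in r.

3(9r^3 + 9r^2 + 5r + 1)

The residues treated are {0, 2}, so the missing case is n ≡ 1 (mod 3); write n = 3r+1.
Then (3r+1)^3 + 2(3r+1) = 27r^3 + 27r^2 + 15r + 3 = 3(9r^3 + 9r^2 + 5r + 1).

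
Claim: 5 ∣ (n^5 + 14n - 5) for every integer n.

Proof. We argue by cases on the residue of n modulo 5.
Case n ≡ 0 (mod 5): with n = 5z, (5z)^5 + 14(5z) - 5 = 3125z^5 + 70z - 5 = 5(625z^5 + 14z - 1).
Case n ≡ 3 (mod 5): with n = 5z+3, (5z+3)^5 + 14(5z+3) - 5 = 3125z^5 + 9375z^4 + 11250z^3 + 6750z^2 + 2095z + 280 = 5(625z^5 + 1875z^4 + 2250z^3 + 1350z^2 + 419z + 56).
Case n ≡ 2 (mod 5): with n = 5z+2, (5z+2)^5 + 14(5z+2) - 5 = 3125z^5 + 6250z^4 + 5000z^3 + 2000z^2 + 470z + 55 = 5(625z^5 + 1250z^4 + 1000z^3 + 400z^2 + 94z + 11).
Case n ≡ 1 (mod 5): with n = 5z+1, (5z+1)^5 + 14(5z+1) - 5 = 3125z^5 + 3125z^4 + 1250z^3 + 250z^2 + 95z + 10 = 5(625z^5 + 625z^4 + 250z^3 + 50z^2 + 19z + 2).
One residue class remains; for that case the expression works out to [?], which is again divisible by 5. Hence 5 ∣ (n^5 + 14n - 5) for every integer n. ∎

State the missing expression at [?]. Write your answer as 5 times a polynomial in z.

5(625z^5 + 2500z^4 + 4000z^3 + 3200z^2 + 1294z + 215)

Only n ≡ 4 (mod 5) is unaccounted for. Put n = 5z+4:
(5z+4)^5 + 14(5z+4) - 5 expands to 3125z^5 + 12500z^4 + 20000z^3 + 16000z^2 + 6470z + 1075,
and factoring out 5 leaves 5(625z^5 + 2500z^4 + 4000z^3 + 3200z^2 + 1294z + 215).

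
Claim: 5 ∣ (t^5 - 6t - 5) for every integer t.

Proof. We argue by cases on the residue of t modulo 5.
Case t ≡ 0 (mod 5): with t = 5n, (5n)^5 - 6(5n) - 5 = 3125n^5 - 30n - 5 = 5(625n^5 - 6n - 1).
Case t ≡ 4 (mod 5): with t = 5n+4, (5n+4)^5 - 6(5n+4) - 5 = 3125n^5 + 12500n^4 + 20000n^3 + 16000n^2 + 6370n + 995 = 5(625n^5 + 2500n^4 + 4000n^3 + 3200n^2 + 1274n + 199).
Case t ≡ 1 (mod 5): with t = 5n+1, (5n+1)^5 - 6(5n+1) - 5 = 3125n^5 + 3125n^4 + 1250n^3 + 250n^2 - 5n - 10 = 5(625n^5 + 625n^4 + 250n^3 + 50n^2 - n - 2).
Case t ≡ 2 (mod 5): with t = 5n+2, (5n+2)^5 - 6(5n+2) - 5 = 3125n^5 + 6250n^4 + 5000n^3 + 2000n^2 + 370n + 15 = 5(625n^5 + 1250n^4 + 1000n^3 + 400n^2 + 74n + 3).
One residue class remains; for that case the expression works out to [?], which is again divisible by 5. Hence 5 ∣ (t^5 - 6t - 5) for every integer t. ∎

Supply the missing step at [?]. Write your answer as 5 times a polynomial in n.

5(625n^5 + 1875n^4 + 2250n^3 + 1350n^2 + 399n + 44)

The residues treated are {0, 4, 1, 2}, so the missing case is t ≡ 3 (mod 5); write t = 5n+3.
Then (5n+3)^5 - 6(5n+3) - 5 = 3125n^5 + 9375n^4 + 11250n^3 + 6750n^2 + 1995n + 220 = 5(625n^5 + 1875n^4 + 2250n^3 + 1350n^2 + 399n + 44).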